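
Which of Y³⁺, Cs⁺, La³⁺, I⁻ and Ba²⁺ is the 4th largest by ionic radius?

Work out protons and electrons: Y³⁺: 36 e⁻, Z=39, La³⁺: 54 e⁻, Z=57, Ba²⁺: 54 e⁻, Z=56, Cs⁺: 54 e⁻, Z=55, I⁻: 54 e⁻, Z=53. Y³⁺ < La³⁺ (same group, 1 shell fewer); La³⁺ < Ba²⁺ (isoelectronic, higher Z=57 is smaller); Ba²⁺ < Cs⁺ (both 54 e⁻, Z=56>55); Cs⁺ < I⁻ (isoelectronic, higher Z=55 is smaller).
That gives Y³⁺ < La³⁺ < Ba²⁺ < Cs⁺ < I⁻. From the largest end, number 4 is La³⁺.

La³⁺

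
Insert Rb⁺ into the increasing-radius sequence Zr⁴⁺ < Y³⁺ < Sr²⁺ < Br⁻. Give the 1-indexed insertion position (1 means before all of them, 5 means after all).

4

Isoelectronic series (36 e⁻ each). Size is set by nuclear charge: more protons means a smaller ion. Zr⁴⁺ (Z=40), Y³⁺ (Z=39), Sr²⁺ (Z=38), Rb⁺ (Z=37), Br⁻ (Z=35).
Putting Rb⁺ in gives Zr⁴⁺ < Y³⁺ < Sr²⁺ < Rb⁺ < Br⁻; it lands at slot 4.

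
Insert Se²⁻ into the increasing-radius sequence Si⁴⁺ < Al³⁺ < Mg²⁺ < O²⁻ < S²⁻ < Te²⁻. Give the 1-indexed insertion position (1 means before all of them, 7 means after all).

6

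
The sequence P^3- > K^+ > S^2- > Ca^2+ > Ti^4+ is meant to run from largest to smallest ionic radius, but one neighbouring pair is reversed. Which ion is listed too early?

K^+

The pair K^+, S^2- is the wrong way round — K^+ and S^2- share 18 electrons; the higher nuclear charge on K (Z=19) contracts it more, so K^+ < S^2-. All other adjacent pairs agree with periodic trends, so K^+ is the misplaced ion.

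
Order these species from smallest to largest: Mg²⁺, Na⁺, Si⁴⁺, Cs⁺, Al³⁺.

Si⁴⁺ < Al³⁺ < Mg²⁺ < Na⁺ < Cs⁺

Work out protons and electrons: Si⁴⁺: 10 e⁻, Z=14, Al³⁺: 10 e⁻, Z=13, Mg²⁺: 10 e⁻, Z=12, Na⁺: 10 e⁻, Z=11, Cs⁺: 54 e⁻, Z=55. Si⁴⁺ < Al³⁺ (isoelectronic, higher Z=14 is smaller); Al³⁺ < Mg²⁺ (isoelectronic, higher Z=13 is smaller); Mg²⁺ < Na⁺ (isoelectronic, higher Z=12 is smaller); Na⁺ < Cs⁺ (same group, period 3 vs 6).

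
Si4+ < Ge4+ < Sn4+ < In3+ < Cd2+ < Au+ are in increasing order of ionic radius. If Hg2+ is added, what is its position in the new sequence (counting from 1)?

6

Si4+: 10 e⁻, Z=14, Ge4+: 28 e⁻, Z=32, Sn4+: 46 e⁻, Z=50, In3+: 46 e⁻, Z=49, Cd2+: 46 e⁻, Z=48, Hg2+: 78 e⁻, Z=80, Au+: 78 e⁻, Z=79. Si4+ < Ge4+ (same group, period 3 vs 4); Ge4+ < Sn4+ (same group, period 4 vs 5); Sn4+ < In3+ (both 46 e⁻, Z=50>49); In3+ < Cd2+ (isoelectronic, higher Z=49 is smaller); Cd2+ < Hg2+ (same group, period 5 vs 6); Hg2+ < Au+ (both 78 e⁻, Z=80>79).
Putting Hg2+ in gives Si4+ < Ge4+ < Sn4+ < In3+ < Cd2+ < Hg2+ < Au+; it lands at slot 6.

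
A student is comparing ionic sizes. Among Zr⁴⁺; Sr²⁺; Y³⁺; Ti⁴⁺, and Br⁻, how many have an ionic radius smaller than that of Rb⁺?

First list Z and electron count for each: Ti⁴⁺ has 18 e⁻ (Z=22), Zr⁴⁺ has 36 e⁻ (Z=40), Y³⁺ has 36 e⁻ (Z=39), Sr²⁺ has 36 e⁻ (Z=38), Rb⁺ has 36 e⁻ (Z=37), Br⁻ has 36 e⁻ (Z=35). Ti⁴⁺ < Zr⁴⁺ (same group, period 4 vs 5); Zr⁴⁺ < Y³⁺ (both 36 e⁻, Z=40>39); Y³⁺ < Sr²⁺ (both 36 e⁻, Z=39>38); Sr²⁺ < Rb⁺ (both 36 e⁻, Z=38>37); Rb⁺ < Br⁻ (both 36 e⁻, Z=37>35).
Relative to Rb⁺, the ions that are smaller are Ti⁴⁺, Zr⁴⁺, Y³⁺, Sr²⁺. Count: 4.

4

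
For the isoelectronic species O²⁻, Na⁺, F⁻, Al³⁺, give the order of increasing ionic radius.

Al³⁺ < Na⁺ < F⁻ < O²⁻

All of these have 10 electrons (isoelectronic). With the same electron cloud, the ion with the most protons pulls it in tightest. Nuclear charges: Al³⁺ (Z=13), Na⁺ (Z=11), F⁻ (Z=9), O²⁻ (Z=8). Highest Z is smallest.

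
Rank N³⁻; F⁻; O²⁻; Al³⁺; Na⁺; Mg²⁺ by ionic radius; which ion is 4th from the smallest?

F⁻

These species are isoelectronic with 10 electrons. The only difference is the number of protons: Al³⁺ (Z=13), Mg²⁺ (Z=12), Na⁺ (Z=11), F⁻ (Z=9), O²⁻ (Z=8), N³⁻ (Z=7). The strongest nuclear pull (Al³⁺) gives the smallest ion.
Ordering: Al³⁺ < Mg²⁺ < Na⁺ < F⁻ < O²⁻ < N³⁻. The 4th smallest is F⁻.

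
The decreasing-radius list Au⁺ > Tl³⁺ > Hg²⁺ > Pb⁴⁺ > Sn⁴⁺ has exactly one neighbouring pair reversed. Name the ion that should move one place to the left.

Compare adjacent ions: they are isoelectronic (78 e⁻) and Tl has more protons than Hg (81 vs 80), making Tl³⁺ smaller — yet in this decreasing list Tl³⁺ sits before Hg²⁺. Nothing else is reversed, so Hg²⁺ should move one place to the left.

Hg²⁺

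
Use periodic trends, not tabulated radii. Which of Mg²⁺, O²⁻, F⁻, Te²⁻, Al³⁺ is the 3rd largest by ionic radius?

F⁻

First list Z and electron count for each: Al³⁺ has 10 e⁻ (Z=13), Mg²⁺ has 10 e⁻ (Z=12), F⁻ has 10 e⁻ (Z=9), O²⁻ has 10 e⁻ (Z=8), Te²⁻ has 54 e⁻ (Z=52). Al³⁺ < Mg²⁺ (both 10 e⁻, Z=13>12); Mg²⁺ < F⁻ (both 10 e⁻, Z=12>9); F⁻ < O²⁻ (isoelectronic, higher Z=9 is smaller); O²⁻ < Te²⁻ (same group, 3 shells fewer).
Ordering: Al³⁺ < Mg²⁺ < F⁻ < O²⁻ < Te²⁻. The 3rd largest is F⁻.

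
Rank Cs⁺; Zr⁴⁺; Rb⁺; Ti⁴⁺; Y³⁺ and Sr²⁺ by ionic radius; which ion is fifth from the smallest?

Tabulating Z and e⁻: Ti⁴⁺: 18 e⁻, Z=22, Zr⁴⁺: 36 e⁻, Z=40, Y³⁺: 36 e⁻, Z=39, Sr²⁺: 36 e⁻, Z=38, Rb⁺: 36 e⁻, Z=37, Cs⁺: 54 e⁻, Z=55. Ti⁴⁺ < Zr⁴⁺ (same group, period 4 vs 5); Zr⁴⁺ < Y³⁺ (isoelectronic, higher Z=40 is smaller); Y³⁺ < Sr²⁺ (isoelectronic, higher Z=39 is smaller); Sr²⁺ < Rb⁺ (both 36 e⁻, Z=38>37); Rb⁺ < Cs⁺ (same group, 1 shell fewer).
So the order is Ti⁴⁺ < Zr⁴⁺ < Y³⁺ < Sr²⁺ < Rb⁺ < Cs⁺; the 5th-smallest ion is Rb⁺.

Rb⁺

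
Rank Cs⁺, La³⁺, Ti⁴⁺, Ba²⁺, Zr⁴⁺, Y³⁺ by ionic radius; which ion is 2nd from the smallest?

First list Z and electron count for each: Ti⁴⁺: 18 e⁻, Z=22, Zr⁴⁺: 36 e⁻, Z=40, Y³⁺: 36 e⁻, Z=39, La³⁺: 54 e⁻, Z=57, Ba²⁺: 54 e⁻, Z=56, Cs⁺: 54 e⁻, Z=55. Ti⁴⁺ < Zr⁴⁺ (same group, period 4 vs 5); Zr⁴⁺ < Y³⁺ (both 36 e⁻, Z=40>39); Y³⁺ < La³⁺ (same group, 1 shell fewer); La³⁺ < Ba²⁺ (isoelectronic, higher Z=57 is smaller); Ba²⁺ < Cs⁺ (isoelectronic, higher Z=56 is smaller).
Full ascending order: Ti⁴⁺ < Zr⁴⁺ < Y³⁺ < La³⁺ < Ba²⁺ < Cs⁺. Counting from the smallest, position 2 is Zr⁴⁺.

Zr⁴⁺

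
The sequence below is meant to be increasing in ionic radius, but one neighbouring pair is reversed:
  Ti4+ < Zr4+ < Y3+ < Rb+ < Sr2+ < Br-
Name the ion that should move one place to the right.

Rb+

The pair Rb+, Sr2+ is the wrong way round — they are isoelectronic (36 e⁻) and Sr has more protons than Rb (38 vs 37), making Sr2+ smaller. All other adjacent pairs agree with periodic trends, so Rb+ is the misplaced ion.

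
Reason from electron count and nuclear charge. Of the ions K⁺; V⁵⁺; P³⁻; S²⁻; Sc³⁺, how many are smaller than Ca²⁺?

Isoelectronic series (18 e⁻ each). Size is set by nuclear charge: more protons means a smaller ion. V⁵⁺ (Z=23), Sc³⁺ (Z=21), Ca²⁺ (Z=20), K⁺ (Z=19), S²⁻ (Z=16), P³⁻ (Z=15).
Placing each against Ca²⁺: smaller — V⁵⁺, Sc³⁺; larger — K⁺, S²⁻, P³⁻. Count: 2.

2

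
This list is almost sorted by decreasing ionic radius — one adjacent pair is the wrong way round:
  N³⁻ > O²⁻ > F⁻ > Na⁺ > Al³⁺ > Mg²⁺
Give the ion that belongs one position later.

Al³⁺

Check each adjacent pair. Al³⁺ and Mg²⁺ are reversed: both have 10 electrons but Z(Al)=13 > Z(Mg)=12, so Al³⁺ should be the smaller of the two. No other neighbouring pair contradicts the periodic trends, so Al³⁺ is the ion listed too early.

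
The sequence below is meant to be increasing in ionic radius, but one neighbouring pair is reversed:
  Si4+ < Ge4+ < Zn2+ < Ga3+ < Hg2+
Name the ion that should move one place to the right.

Scanning neighbour by neighbour, only Zn2+/Ga3+ violates a trend: they are isoelectronic (28 e⁻) and Ga has more protons than Zn (31 vs 30), making Ga3+ smaller. That makes Zn2+ the one sitting a position early relative to where it belongs.

Zn2+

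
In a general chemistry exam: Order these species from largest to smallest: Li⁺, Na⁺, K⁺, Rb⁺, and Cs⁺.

Cs⁺ > Rb⁺ > K⁺ > Na⁺ > Li⁺

Same group, same charge. Going down the group adds an extra shell of electrons, so the ion gets larger: Li⁺ is highest in the group and smallest.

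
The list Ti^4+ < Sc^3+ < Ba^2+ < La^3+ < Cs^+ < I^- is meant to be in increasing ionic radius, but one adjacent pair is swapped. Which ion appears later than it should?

La^3+

Scanning neighbour by neighbour, only Ba^2+/La^3+ violates a trend: they are isoelectronic (54 e⁻) and La has more protons than Ba (57 vs 56), making La^3+ smaller. That makes La^3+ the one sitting a position late relative to where it belongs.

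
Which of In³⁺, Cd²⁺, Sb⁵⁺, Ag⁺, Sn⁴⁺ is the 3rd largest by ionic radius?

In³⁺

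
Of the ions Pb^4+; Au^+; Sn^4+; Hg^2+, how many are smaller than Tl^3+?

Sn^4+: 46 e⁻, Z=50, Pb^4+: 78 e⁻, Z=82, Tl^3+: 78 e⁻, Z=81, Hg^2+: 78 e⁻, Z=80, Au^+: 78 e⁻, Z=79. Sn^4+ < Pb^4+ (same group, 1 shell fewer); Pb^4+ < Tl^3+ (both 78 e⁻, Z=82>81); Tl^3+ < Hg^2+ (isoelectronic, higher Z=81 is smaller); Hg^2+ < Au^+ (isoelectronic, higher Z=80 is smaller).
Overall: Sn^4+ < Pb^4+ < Tl^3+ < Hg^2+ < Au^+. Tl^3+ has 2 below it and 2 above. So 2 are smaller.

2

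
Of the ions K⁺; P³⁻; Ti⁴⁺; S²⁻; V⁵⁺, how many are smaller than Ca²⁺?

Isoelectronic series (18 e⁻ each). Size is set by nuclear charge: more protons means a smaller ion. V⁵⁺ (Z=23), Ti⁴⁺ (Z=22), Ca²⁺ (Z=20), K⁺ (Z=19), S²⁻ (Z=16), P³⁻ (Z=15).
Overall: V⁵⁺ < Ti⁴⁺ < Ca²⁺ < K⁺ < S²⁻ < P³⁻. Ca²⁺ has 2 below it and 3 above. Count: 2.

2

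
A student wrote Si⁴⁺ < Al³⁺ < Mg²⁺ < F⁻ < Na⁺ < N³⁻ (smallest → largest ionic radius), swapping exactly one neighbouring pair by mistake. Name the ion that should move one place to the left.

Check each adjacent pair. F⁻ and Na⁺ are reversed: both have 10 electrons but Z(Na)=11 > Z(F)=9, so Na⁺ should be the smaller of the two. No other neighbouring pair contradicts the periodic trends, so Na⁺ is the ion listed too late.

Na⁺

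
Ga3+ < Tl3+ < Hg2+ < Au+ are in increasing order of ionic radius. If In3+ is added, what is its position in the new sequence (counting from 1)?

Ga3+ (Z=31, 28 e⁻), In3+ (Z=49, 46 e⁻), Tl3+ (Z=81, 78 e⁻), Hg2+ (Z=80, 78 e⁻), Au+ (Z=79, 78 e⁻). Ga3+ < In3+ (same group, 1 shell fewer); In3+ < Tl3+ (same group, 1 shell fewer); Tl3+ < Hg2+ (isoelectronic, higher Z=81 is smaller); Hg2+ < Au+ (both 78 e⁻, Z=80>79).
Merged order: Ga3+ < In3+ < Tl3+ < Hg2+ < Au+ — In3+ is number 2.

2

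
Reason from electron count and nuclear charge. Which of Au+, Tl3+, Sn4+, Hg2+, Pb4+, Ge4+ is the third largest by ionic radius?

First list Z and electron count for each: Ge4+: 28 e⁻, Z=32, Sn4+: 46 e⁻, Z=50, Pb4+: 78 e⁻, Z=82, Tl3+: 78 e⁻, Z=81, Hg2+: 78 e⁻, Z=80, Au+: 78 e⁻, Z=79. Ge4+ < Sn4+ (same group, 1 shell fewer); Sn4+ < Pb4+ (same group, period 5 vs 6); Pb4+ < Tl3+ (both 78 e⁻, Z=82>81); Tl3+ < Hg2+ (both 78 e⁻, Z=81>80); Hg2+ < Au+ (both 78 e⁻, Z=80>79).
Ordering: Ge4+ < Sn4+ < Pb4+ < Tl3+ < Hg2+ < Au+. The third largest is Tl3+.

Tl3+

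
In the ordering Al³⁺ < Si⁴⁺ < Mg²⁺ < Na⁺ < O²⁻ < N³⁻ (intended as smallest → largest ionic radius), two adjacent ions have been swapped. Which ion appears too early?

Scanning neighbour by neighbour, only Al³⁺/Si⁴⁺ violates a trend: both have 10 electrons but Z(Si)=14 > Z(Al)=13, so Si⁴⁺ should be the smaller of the two. That makes Al³⁺ the one sitting a position early relative to where it belongs.

Al³⁺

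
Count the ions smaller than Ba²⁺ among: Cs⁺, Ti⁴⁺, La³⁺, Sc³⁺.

3

Ti⁴⁺: 18 e⁻, Z=22, Sc³⁺: 18 e⁻, Z=21, La³⁺: 54 e⁻, Z=57, Ba²⁺: 54 e⁻, Z=56, Cs⁺: 54 e⁻, Z=55. Ti⁴⁺ < Sc³⁺ (both 18 e⁻, Z=22>21); Sc³⁺ < La³⁺ (same group, period 4 vs 6); La³⁺ < Ba²⁺ (both 54 e⁻, Z=57>56); Ba²⁺ < Cs⁺ (both 54 e⁻, Z=56>55).
Relative to Ba²⁺, the ions that are smaller are Ti⁴⁺, Sc³⁺, La³⁺. Count: 3.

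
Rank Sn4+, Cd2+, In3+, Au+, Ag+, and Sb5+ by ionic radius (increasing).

Sb5+ < Sn4+ < In3+ < Cd2+ < Ag+ < Au+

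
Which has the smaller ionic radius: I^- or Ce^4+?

Ce^4+

All of these have 54 electrons (isoelectronic). With the same electron cloud, the ion with the most protons pulls it in tightest. Nuclear charges: Ce^4+ (Z=58), I^- (Z=53). Highest Z is smallest.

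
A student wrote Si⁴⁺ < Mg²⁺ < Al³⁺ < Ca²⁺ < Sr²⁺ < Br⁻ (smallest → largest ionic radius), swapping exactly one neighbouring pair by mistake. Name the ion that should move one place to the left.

Al³⁺

Scanning neighbour by neighbour, only Mg²⁺/Al³⁺ violates a trend: Al³⁺ and Mg²⁺ share 10 electrons; the higher nuclear charge on Al (Z=13) contracts it more, so Al³⁺ < Mg²⁺. That makes Al³⁺ the one sitting a position late relative to where it belongs.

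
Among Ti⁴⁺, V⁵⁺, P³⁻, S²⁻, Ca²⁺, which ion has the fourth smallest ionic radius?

S²⁻

All of these have 18 electrons (isoelectronic). With the same electron cloud, the ion with the most protons pulls it in tightest. Nuclear charges: V⁵⁺ (Z=23), Ti⁴⁺ (Z=22), Ca²⁺ (Z=20), S²⁻ (Z=16), P³⁻ (Z=15). Highest Z is smallest.
So the order is V⁵⁺ < Ti⁴⁺ < Ca²⁺ < S²⁻ < P³⁻; the 4th-smallest ion is S²⁻.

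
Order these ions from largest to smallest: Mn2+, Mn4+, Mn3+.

Same element, different charge: the more highly charged cation has fewer electrons and a greater effective nuclear charge per electron, making Mn4+ the smallest.

Mn2+ > Mn3+ > Mn4+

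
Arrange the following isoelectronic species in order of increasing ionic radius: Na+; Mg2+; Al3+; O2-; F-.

Al3+ < Mg2+ < Na+ < F- < O2-

These species are isoelectronic with 10 electrons. The only difference is the number of protons: Al3+ (Z=13), Mg2+ (Z=12), Na+ (Z=11), F- (Z=9), O2- (Z=8). The strongest nuclear pull (Al3+) gives the smallest ion.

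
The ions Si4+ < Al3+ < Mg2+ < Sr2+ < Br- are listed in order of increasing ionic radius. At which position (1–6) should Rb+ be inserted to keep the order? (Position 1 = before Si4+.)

5

Work out protons and electrons: Si4+ has 10 e⁻ (Z=14), Al3+ has 10 e⁻ (Z=13), Mg2+ has 10 e⁻ (Z=12), Sr2+ has 36 e⁻ (Z=38), Rb+ has 36 e⁻ (Z=37), Br- has 36 e⁻ (Z=35). Si4+ < Al3+ (isoelectronic, higher Z=14 is smaller); Al3+ < Mg2+ (both 10 e⁻, Z=13>12); Mg2+ < Sr2+ (same group, 2 shells fewer); Sr2+ < Rb+ (isoelectronic, higher Z=38 is smaller); Rb+ < Br- (isoelectronic, higher Z=37 is smaller).
The complete sequence is Si4+ < Al3+ < Mg2+ < Sr2+ < Rb+ < Br-. Rb+ sits at position 5.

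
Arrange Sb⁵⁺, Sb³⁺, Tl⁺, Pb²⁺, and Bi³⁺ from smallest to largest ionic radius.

Sb⁵⁺ < Sb³⁺ < Bi³⁺ < Pb²⁺ < Tl⁺

Work out protons and electrons: Sb⁵⁺: 46 e⁻, Z=51, Sb³⁺: 48 e⁻, Z=51, Bi³⁺: 80 e⁻, Z=83, Pb²⁺: 80 e⁻, Z=82, Tl⁺: 80 e⁻, Z=81. Sb⁵⁺ < Sb³⁺ (higher charge on the same element); Sb³⁺ < Bi³⁺ (same group, period 5 vs 6); Bi³⁺ < Pb²⁺ (isoelectronic, higher Z=83 is smaller); Pb²⁺ < Tl⁺ (isoelectronic, higher Z=82 is smaller).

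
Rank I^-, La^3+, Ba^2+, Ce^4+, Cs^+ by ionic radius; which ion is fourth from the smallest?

These species are isoelectronic with 54 electrons. The only difference is the number of protons: Ce^4+ (Z=58), La^3+ (Z=57), Ba^2+ (Z=56), Cs^+ (Z=55), I^- (Z=53). The strongest nuclear pull (Ce^4+) gives the smallest ion.
That gives Ce^4+ < La^3+ < Ba^2+ < Cs^+ < I^-. From the smallest end, number 4 is Cs^+.

Cs^+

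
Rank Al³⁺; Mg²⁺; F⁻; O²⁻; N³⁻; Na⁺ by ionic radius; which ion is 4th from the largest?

Na⁺

These species are isoelectronic with 10 electrons. The only difference is the number of protons: Al³⁺ (Z=13), Mg²⁺ (Z=12), Na⁺ (Z=11), F⁻ (Z=9), O²⁻ (Z=8), N³⁻ (Z=7). The strongest nuclear pull (Al³⁺) gives the smallest ion.
So the order is Al³⁺ < Mg²⁺ < Na⁺ < F⁻ < O²⁻ < N³⁻; the 4th-largest ion is Na⁺.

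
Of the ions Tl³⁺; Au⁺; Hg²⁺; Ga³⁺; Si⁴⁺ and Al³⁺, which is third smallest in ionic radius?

Ga³⁺

Tabulating Z and e⁻: Si⁴⁺ (Z=14, 10 e⁻), Al³⁺ (Z=13, 10 e⁻), Ga³⁺ (Z=31, 28 e⁻), Tl³⁺ (Z=81, 78 e⁻), Hg²⁺ (Z=80, 78 e⁻), Au⁺ (Z=79, 78 e⁻). Si⁴⁺ < Al³⁺ (isoelectronic, higher Z=14 is smaller); Al³⁺ < Ga³⁺ (same group, 1 shell fewer); Ga³⁺ < Tl³⁺ (same group, period 4 vs 6); Tl³⁺ < Hg²⁺ (isoelectronic, higher Z=81 is smaller); Hg²⁺ < Au⁺ (isoelectronic, higher Z=80 is smaller).
Full ascending order: Si⁴⁺ < Al³⁺ < Ga³⁺ < Tl³⁺ < Hg²⁺ < Au⁺. Counting from the smallest, position 3 is Ga³⁺.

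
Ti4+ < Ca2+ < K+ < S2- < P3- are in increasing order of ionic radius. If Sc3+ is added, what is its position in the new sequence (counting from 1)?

2

These species are isoelectronic with 18 electrons. The only difference is the number of protons: Ti4+ (Z=22), Sc3+ (Z=21), Ca2+ (Z=20), K+ (Z=19), S2- (Z=16), P3- (Z=15). The strongest nuclear pull (Ti4+) gives the smallest ion.
Merged order: Ti4+ < Sc3+ < Ca2+ < K+ < S2- < P3- — Sc3+ is number 2.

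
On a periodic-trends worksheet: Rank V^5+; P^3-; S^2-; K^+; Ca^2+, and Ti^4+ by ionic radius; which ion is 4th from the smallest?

Isoelectronic series (18 e⁻ each). Size is set by nuclear charge: more protons means a smaller ion. V^5+ (Z=23), Ti^4+ (Z=22), Ca^2+ (Z=20), K^+ (Z=19), S^2- (Z=16), P^3- (Z=15).
Ordering: V^5+ < Ti^4+ < Ca^2+ < K^+ < S^2- < P^3-. The 4th smallest is K^+.

K^+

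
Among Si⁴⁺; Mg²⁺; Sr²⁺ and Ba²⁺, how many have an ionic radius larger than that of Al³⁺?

3

Electron counts and nuclear charges: Si⁴⁺: 10 e⁻, Z=14, Al³⁺: 10 e⁻, Z=13, Mg²⁺: 10 e⁻, Z=12, Sr²⁺: 36 e⁻, Z=38, Ba²⁺: 54 e⁻, Z=56. Si⁴⁺ < Al³⁺ (isoelectronic, higher Z=14 is smaller); Al³⁺ < Mg²⁺ (both 10 e⁻, Z=13>12); Mg²⁺ < Sr²⁺ (same group, period 3 vs 5); Sr²⁺ < Ba²⁺ (same group, 1 shell fewer).
Ordering all of them (including Al³⁺) by radius gives Si⁴⁺ < Al³⁺ < Mg²⁺ < Sr²⁺ < Ba²⁺. Count: 3.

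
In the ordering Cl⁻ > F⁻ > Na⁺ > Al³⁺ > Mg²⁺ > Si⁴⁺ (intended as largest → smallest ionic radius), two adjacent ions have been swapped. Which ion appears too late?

Mg²⁺

Check each adjacent pair. Al³⁺ and Mg²⁺ are reversed: Al³⁺ and Mg²⁺ share 10 electrons; the higher nuclear charge on Al (Z=13) contracts it more, so Al³⁺ < Mg²⁺. No other neighbouring pair contradicts the periodic trends, so Mg²⁺ is the ion listed too late.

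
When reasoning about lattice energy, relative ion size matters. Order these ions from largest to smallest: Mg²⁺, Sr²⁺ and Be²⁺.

Sr²⁺ > Mg²⁺ > Be²⁺

These ions sit in one column with identical charge. Each step down the periodic table adds a principal shell, increasing the radius.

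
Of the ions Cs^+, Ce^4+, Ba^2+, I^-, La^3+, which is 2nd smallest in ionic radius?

All of these have 54 electrons (isoelectronic). With the same electron cloud, the ion with the most protons pulls it in tightest. Nuclear charges: Ce^4+ (Z=58), La^3+ (Z=57), Ba^2+ (Z=56), Cs^+ (Z=55), I^- (Z=53). Highest Z is smallest.
Ordering: Ce^4+ < La^3+ < Ba^2+ < Cs^+ < I^-. The 2nd smallest is La^3+.

La^3+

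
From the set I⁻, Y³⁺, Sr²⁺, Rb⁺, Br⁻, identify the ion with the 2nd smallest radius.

Sr²⁺

Electron counts and nuclear charges: Y³⁺ has 36 e⁻ (Z=39), Sr²⁺ has 36 e⁻ (Z=38), Rb⁺ has 36 e⁻ (Z=37), Br⁻ has 36 e⁻ (Z=35), I⁻ has 54 e⁻ (Z=53). Y³⁺ < Sr²⁺ (both 36 e⁻, Z=39>38); Sr²⁺ < Rb⁺ (both 36 e⁻, Z=38>37); Rb⁺ < Br⁻ (both 36 e⁻, Z=37>35); Br⁻ < I⁻ (same group, 1 shell fewer).
That gives Y³⁺ < Sr²⁺ < Rb⁺ < Br⁻ < I⁻. From the smallest end, number 2 is Sr²⁺.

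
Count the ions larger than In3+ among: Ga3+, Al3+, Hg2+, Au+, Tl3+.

3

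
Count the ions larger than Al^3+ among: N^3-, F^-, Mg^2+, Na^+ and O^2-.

These species are isoelectronic with 10 electrons. The only difference is the number of protons: Al^3+ (Z=13), Mg^2+ (Z=12), Na^+ (Z=11), F^- (Z=9), O^2- (Z=8), N^3- (Z=7). The strongest nuclear pull (Al^3+) gives the smallest ion.
Placing each against Al^3+: smaller — none; larger — Mg^2+, Na^+, F^-, O^2-, N^3-. That's 5.

5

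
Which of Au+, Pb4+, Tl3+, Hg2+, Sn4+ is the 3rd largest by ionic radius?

Tl3+

Tabulating Z and e⁻: Sn4+ has 46 e⁻ (Z=50), Pb4+ has 78 e⁻ (Z=82), Tl3+ has 78 e⁻ (Z=81), Hg2+ has 78 e⁻ (Z=80), Au+ has 78 e⁻ (Z=79). Sn4+ < Pb4+ (same group, 1 shell fewer); Pb4+ < Tl3+ (isoelectronic, higher Z=82 is smaller); Tl3+ < Hg2+ (both 78 e⁻, Z=81>80); Hg2+ < Au+ (both 78 e⁻, Z=80>79).
That gives Sn4+ < Pb4+ < Tl3+ < Hg2+ < Au+. From the largest end, number 3 is Tl3+.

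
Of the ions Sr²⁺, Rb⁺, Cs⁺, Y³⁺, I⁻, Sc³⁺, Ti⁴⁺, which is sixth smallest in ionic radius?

Cs⁺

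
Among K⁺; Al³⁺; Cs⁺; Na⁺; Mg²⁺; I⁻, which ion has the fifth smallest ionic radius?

Al³⁺: 10 e⁻, Z=13, Mg²⁺: 10 e⁻, Z=12, Na⁺: 10 e⁻, Z=11, K⁺: 18 e⁻, Z=19, Cs⁺: 54 e⁻, Z=55, I⁻: 54 e⁻, Z=53. Al³⁺ < Mg²⁺ (both 10 e⁻, Z=13>12); Mg²⁺ < Na⁺ (both 10 e⁻, Z=12>11); Na⁺ < K⁺ (same group, period 3 vs 4); K⁺ < Cs⁺ (same group, period 4 vs 6); Cs⁺ < I⁻ (isoelectronic, higher Z=55 is smaller).
So the order is Al³⁺ < Mg²⁺ < Na⁺ < K⁺ < Cs⁺ < I⁻; the 5th-smallest ion is Cs⁺.

Cs⁺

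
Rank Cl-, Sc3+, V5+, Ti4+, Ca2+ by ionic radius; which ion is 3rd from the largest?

Sc3+

All of these have 18 electrons (isoelectronic). With the same electron cloud, the ion with the most protons pulls it in tightest. Nuclear charges: V5+ (Z=23), Ti4+ (Z=22), Sc3+ (Z=21), Ca2+ (Z=20), Cl- (Z=17). Highest Z is smallest.
Ordering: V5+ < Ti4+ < Sc3+ < Ca2+ < Cl-. The 3rd largest is Sc3+.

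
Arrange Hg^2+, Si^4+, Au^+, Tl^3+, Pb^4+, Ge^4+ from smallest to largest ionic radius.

Si^4+ < Ge^4+ < Pb^4+ < Tl^3+ < Hg^2+ < Au^+

Work out protons and electrons: Si^4+: 10 e⁻, Z=14, Ge^4+: 28 e⁻, Z=32, Pb^4+: 78 e⁻, Z=82, Tl^3+: 78 e⁻, Z=81, Hg^2+: 78 e⁻, Z=80, Au^+: 78 e⁻, Z=79. Si^4+ < Ge^4+ (same group, period 3 vs 4); Ge^4+ < Pb^4+ (same group, period 4 vs 6); Pb^4+ < Tl^3+ (both 78 e⁻, Z=82>81); Tl^3+ < Hg^2+ (both 78 e⁻, Z=81>80); Hg^2+ < Au^+ (both 78 e⁻, Z=80>79).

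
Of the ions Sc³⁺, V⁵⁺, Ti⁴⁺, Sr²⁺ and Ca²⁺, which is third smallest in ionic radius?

Work out protons and electrons: V⁵⁺ has 18 e⁻ (Z=23), Ti⁴⁺ has 18 e⁻ (Z=22), Sc³⁺ has 18 e⁻ (Z=21), Ca²⁺ has 18 e⁻ (Z=20), Sr²⁺ has 36 e⁻ (Z=38). V⁵⁺ < Ti⁴⁺ (both 18 e⁻, Z=23>22); Ti⁴⁺ < Sc³⁺ (both 18 e⁻, Z=22>21); Sc³⁺ < Ca²⁺ (both 18 e⁻, Z=21>20); Ca²⁺ < Sr²⁺ (same group, period 4 vs 5).
That gives V⁵⁺ < Ti⁴⁺ < Sc³⁺ < Ca²⁺ < Sr²⁺. From the smallest end, number 3 is Sc³⁺.

Sc³⁺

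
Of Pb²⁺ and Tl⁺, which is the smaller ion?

Pb²⁺

Isoelectronic series (80 e⁻ each). Size is set by nuclear charge: more protons means a smaller ion. Pb²⁺ (Z=82), Tl⁺ (Z=81).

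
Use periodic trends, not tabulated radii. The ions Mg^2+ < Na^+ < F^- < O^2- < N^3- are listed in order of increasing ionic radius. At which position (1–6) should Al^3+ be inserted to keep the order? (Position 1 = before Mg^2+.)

Isoelectronic series (10 e⁻ each). Size is set by nuclear charge: more protons means a smaller ion. Al^3+ (Z=13), Mg^2+ (Z=12), Na^+ (Z=11), F^- (Z=9), O^2- (Z=8), N^3- (Z=7).
Merged order: Al^3+ < Mg^2+ < Na^+ < F^- < O^2- < N^3- — Al^3+ is number 1.

1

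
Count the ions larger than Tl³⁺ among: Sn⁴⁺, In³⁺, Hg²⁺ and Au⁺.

Sn⁴⁺ has 46 e⁻ (Z=50), In³⁺ has 46 e⁻ (Z=49), Tl³⁺ has 78 e⁻ (Z=81), Hg²⁺ has 78 e⁻ (Z=80), Au⁺ has 78 e⁻ (Z=79). Sn⁴⁺ < In³⁺ (isoelectronic, higher Z=50 is smaller); In³⁺ < Tl³⁺ (same group, 1 shell fewer); Tl³⁺ < Hg²⁺ (both 78 e⁻, Z=81>80); Hg²⁺ < Au⁺ (both 78 e⁻, Z=80>79).
Placing each against Tl³⁺: smaller — Sn⁴⁺, In³⁺; larger — Hg²⁺, Au⁺. That's 2.

2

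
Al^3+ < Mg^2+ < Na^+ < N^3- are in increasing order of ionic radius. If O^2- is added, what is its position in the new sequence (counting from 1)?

4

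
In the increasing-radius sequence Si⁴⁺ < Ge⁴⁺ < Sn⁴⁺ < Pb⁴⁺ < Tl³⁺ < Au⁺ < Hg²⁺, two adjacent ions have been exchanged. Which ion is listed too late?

Hg²⁺

The pair Au⁺, Hg²⁺ is the wrong way round — both have 78 electrons but Z(Hg)=80 > Z(Au)=79, so Hg²⁺ should be the smaller of the two. All other adjacent pairs agree with periodic trends, so Hg²⁺ is the misplaced ion.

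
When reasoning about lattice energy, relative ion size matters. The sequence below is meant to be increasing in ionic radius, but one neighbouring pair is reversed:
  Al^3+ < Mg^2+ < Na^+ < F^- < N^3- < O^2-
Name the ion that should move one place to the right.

Scanning neighbour by neighbour, only N^3-/O^2- violates a trend: both have 10 electrons but Z(O)=8 > Z(N)=7, so O^2- should be the smaller of the two. That makes N^3- the one sitting a position early relative to where it belongs.

N^3-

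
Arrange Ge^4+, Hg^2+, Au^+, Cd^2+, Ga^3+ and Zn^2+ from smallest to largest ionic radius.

Ge^4+ < Ga^3+ < Zn^2+ < Cd^2+ < Hg^2+ < Au^+

Ge^4+ (Z=32, 28 e⁻), Ga^3+ (Z=31, 28 e⁻), Zn^2+ (Z=30, 28 e⁻), Cd^2+ (Z=48, 46 e⁻), Hg^2+ (Z=80, 78 e⁻), Au^+ (Z=79, 78 e⁻). Ge^4+ < Ga^3+ (isoelectronic, higher Z=32 is smaller); Ga^3+ < Zn^2+ (isoelectronic, higher Z=31 is smaller); Zn^2+ < Cd^2+ (same group, period 4 vs 5); Cd^2+ < Hg^2+ (same group, period 5 vs 6); Hg^2+ < Au^+ (isoelectronic, higher Z=80 is smaller).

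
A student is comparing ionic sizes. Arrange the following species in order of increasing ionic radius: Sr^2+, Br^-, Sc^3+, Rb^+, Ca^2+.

Sc^3+ (Z=21, 18 e⁻), Ca^2+ (Z=20, 18 e⁻), Sr^2+ (Z=38, 36 e⁻), Rb^+ (Z=37, 36 e⁻), Br^- (Z=35, 36 e⁻). Sc^3+ < Ca^2+ (both 18 e⁻, Z=21>20); Ca^2+ < Sr^2+ (same group, period 4 vs 5); Sr^2+ < Rb^+ (both 36 e⁻, Z=38>37); Rb^+ < Br^- (both 36 e⁻, Z=37>35).

Sc^3+ < Ca^2+ < Sr^2+ < Rb^+ < Br^-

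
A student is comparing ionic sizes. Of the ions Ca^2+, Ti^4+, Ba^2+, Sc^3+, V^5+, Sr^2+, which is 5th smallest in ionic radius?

Sr^2+

Work out protons and electrons: V^5+ (Z=23, 18 e⁻), Ti^4+ (Z=22, 18 e⁻), Sc^3+ (Z=21, 18 e⁻), Ca^2+ (Z=20, 18 e⁻), Sr^2+ (Z=38, 36 e⁻), Ba^2+ (Z=56, 54 e⁻). V^5+ < Ti^4+ (both 18 e⁻, Z=23>22); Ti^4+ < Sc^3+ (isoelectronic, higher Z=22 is smaller); Sc^3+ < Ca^2+ (both 18 e⁻, Z=21>20); Ca^2+ < Sr^2+ (same group, 1 shell fewer); Sr^2+ < Ba^2+ (same group, 1 shell fewer).
So the order is V^5+ < Ti^4+ < Sc^3+ < Ca^2+ < Sr^2+ < Ba^2+; the 5th-smallest ion is Sr^2+.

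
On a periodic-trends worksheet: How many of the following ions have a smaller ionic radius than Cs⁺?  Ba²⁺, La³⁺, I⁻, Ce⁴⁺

All of these have 54 electrons (isoelectronic). With the same electron cloud, the ion with the most protons pulls it in tightest. Nuclear charges: Ce⁴⁺ (Z=58), La³⁺ (Z=57), Ba²⁺ (Z=56), Cs⁺ (Z=55), I⁻ (Z=53). Highest Z is smallest.
Relative to Cs⁺, the ions that are smaller are Ce⁴⁺, La³⁺, Ba²⁺. Count: 3.

3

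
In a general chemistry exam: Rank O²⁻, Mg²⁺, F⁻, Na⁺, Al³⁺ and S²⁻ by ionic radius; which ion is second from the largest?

Work out protons and electrons: Al³⁺ has 10 e⁻ (Z=13), Mg²⁺ has 10 e⁻ (Z=12), Na⁺ has 10 e⁻ (Z=11), F⁻ has 10 e⁻ (Z=9), O²⁻ has 10 e⁻ (Z=8), S²⁻ has 18 e⁻ (Z=16). Al³⁺ < Mg²⁺ (both 10 e⁻, Z=13>12); Mg²⁺ < Na⁺ (both 10 e⁻, Z=12>11); Na⁺ < F⁻ (both 10 e⁻, Z=11>9); F⁻ < O²⁻ (isoelectronic, higher Z=9 is smaller); O²⁻ < S²⁻ (same group, period 2 vs 3).
Full ascending order: Al³⁺ < Mg²⁺ < Na⁺ < F⁻ < O²⁻ < S²⁻. Counting from the largest, position 2 is O²⁻.

O²⁻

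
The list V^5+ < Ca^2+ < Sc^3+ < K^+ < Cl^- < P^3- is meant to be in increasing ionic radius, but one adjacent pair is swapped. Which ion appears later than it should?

Sc^3+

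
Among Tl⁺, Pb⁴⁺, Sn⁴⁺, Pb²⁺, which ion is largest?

Tl⁺

Sn⁴⁺ has 46 e⁻ (Z=50), Pb⁴⁺ has 78 e⁻ (Z=82), Pb²⁺ has 80 e⁻ (Z=82), Tl⁺ has 80 e⁻ (Z=81). Sn⁴⁺ < Pb⁴⁺ (same group, 1 shell fewer); Pb⁴⁺ < Pb²⁺ (higher charge on the same element); Pb²⁺ < Tl⁺ (isoelectronic, higher Z=82 is smaller).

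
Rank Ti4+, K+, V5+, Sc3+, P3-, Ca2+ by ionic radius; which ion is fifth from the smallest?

K+

Each ion has 18 electrons. The ranking follows nuclear charge in reverse — greater Z gives a smaller radius. V5+ (Z=23), Ti4+ (Z=22), Sc3+ (Z=21), Ca2+ (Z=20), K+ (Z=19), P3- (Z=15).
So the order is V5+ < Ti4+ < Sc3+ < Ca2+ < K+ < P3-; the 5th-smallest ion is K+.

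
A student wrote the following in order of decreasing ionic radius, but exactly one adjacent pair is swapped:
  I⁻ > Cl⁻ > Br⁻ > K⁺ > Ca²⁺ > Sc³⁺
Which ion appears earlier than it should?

Check each adjacent pair. Cl⁻ and Br⁻ are reversed: Cl⁻ and Br⁻ are in one column with the same charge; the lighter period-3 ion has one fewer shell and is smaller. No other neighbouring pair contradicts the periodic trends, so Cl⁻ is the ion listed too early.

Cl⁻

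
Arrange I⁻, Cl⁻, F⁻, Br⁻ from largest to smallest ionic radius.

These ions sit in one column with identical charge. Each step down the periodic table adds a principal shell, increasing the radius.

I⁻ > Br⁻ > Cl⁻ > F⁻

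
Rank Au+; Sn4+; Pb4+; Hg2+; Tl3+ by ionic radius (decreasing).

Tabulating Z and e⁻: Sn4+ (Z=50, 46 e⁻), Pb4+ (Z=82, 78 e⁻), Tl3+ (Z=81, 78 e⁻), Hg2+ (Z=80, 78 e⁻), Au+ (Z=79, 78 e⁻). Sn4+ < Pb4+ (same group, period 5 vs 6); Pb4+ < Tl3+ (isoelectronic, higher Z=82 is smaller); Tl3+ < Hg2+ (both 78 e⁻, Z=81>80); Hg2+ < Au+ (both 78 e⁻, Z=80>79).

Au+ > Hg2+ > Tl3+ > Pb4+ > Sn4+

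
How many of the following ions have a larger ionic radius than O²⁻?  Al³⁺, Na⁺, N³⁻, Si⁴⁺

1

All of these have 10 electrons (isoelectronic). With the same electron cloud, the ion with the most protons pulls it in tightest. Nuclear charges: Si⁴⁺ (Z=14), Al³⁺ (Z=13), Na⁺ (Z=11), O²⁻ (Z=8), N³⁻ (Z=7). Highest Z is smallest.
Placing each against O²⁻: smaller — Si⁴⁺, Al³⁺, Na⁺; larger — N³⁻. Count: 1.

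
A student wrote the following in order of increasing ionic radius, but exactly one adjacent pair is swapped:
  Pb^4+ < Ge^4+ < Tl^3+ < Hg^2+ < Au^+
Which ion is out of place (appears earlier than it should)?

Compare adjacent ions: both in group 14 with the same charge; Ge^4+ (period 4) has the smaller radius — yet in this increasing list Pb^4+ sits before Ge^4+. Nothing else is reversed, so Pb^4+ should move one place to the right.

Pb^4+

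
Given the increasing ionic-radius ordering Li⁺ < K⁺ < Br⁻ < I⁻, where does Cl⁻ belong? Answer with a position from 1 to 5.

3

Li⁺: 2 e⁻, Z=3, K⁺: 18 e⁻, Z=19, Cl⁻: 18 e⁻, Z=17, Br⁻: 36 e⁻, Z=35, I⁻: 54 e⁻, Z=53. Li⁺ < K⁺ (same group, period 2 vs 4); K⁺ < Cl⁻ (both 18 e⁻, Z=19>17); Cl⁻ < Br⁻ (same group, period 3 vs 4); Br⁻ < I⁻ (same group, period 4 vs 5).
The complete sequence is Li⁺ < K⁺ < Cl⁻ < Br⁻ < I⁻. Cl⁻ sits at position 3.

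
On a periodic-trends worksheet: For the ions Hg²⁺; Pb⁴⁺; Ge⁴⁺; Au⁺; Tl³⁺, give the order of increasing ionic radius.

Ge⁴⁺ < Pb⁴⁺ < Tl³⁺ < Hg²⁺ < Au⁺

Ge⁴⁺ (Z=32, 28 e⁻), Pb⁴⁺ (Z=82, 78 e⁻), Tl³⁺ (Z=81, 78 e⁻), Hg²⁺ (Z=80, 78 e⁻), Au⁺ (Z=79, 78 e⁻). Ge⁴⁺ < Pb⁴⁺ (same group, period 4 vs 6); Pb⁴⁺ < Tl³⁺ (both 78 e⁻, Z=82>81); Tl³⁺ < Hg²⁺ (both 78 e⁻, Z=81>80); Hg²⁺ < Au⁺ (both 78 e⁻, Z=80>79).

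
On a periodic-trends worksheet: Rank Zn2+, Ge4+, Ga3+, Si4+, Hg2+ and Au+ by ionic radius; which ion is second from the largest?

Tabulating Z and e⁻: Si4+ has 10 e⁻ (Z=14), Ge4+ has 28 e⁻ (Z=32), Ga3+ has 28 e⁻ (Z=31), Zn2+ has 28 e⁻ (Z=30), Hg2+ has 78 e⁻ (Z=80), Au+ has 78 e⁻ (Z=79). Si4+ < Ge4+ (same group, 1 shell fewer); Ge4+ < Ga3+ (isoelectronic, higher Z=32 is smaller); Ga3+ < Zn2+ (both 28 e⁻, Z=31>30); Zn2+ < Hg2+ (same group, 2 shells fewer); Hg2+ < Au+ (both 78 e⁻, Z=80>79).
So the order is Si4+ < Ge4+ < Ga3+ < Zn2+ < Hg2+ < Au+; the 2nd-largest ion is Hg2+.

Hg2+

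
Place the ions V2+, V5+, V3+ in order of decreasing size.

For a single element, ionic radius drops as positive charge rises — V5+ < V2+.

V2+ > V3+ > V5+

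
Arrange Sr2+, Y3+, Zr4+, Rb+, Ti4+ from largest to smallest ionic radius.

Electron counts and nuclear charges: Ti4+: 18 e⁻, Z=22, Zr4+: 36 e⁻, Z=40, Y3+: 36 e⁻, Z=39, Sr2+: 36 e⁻, Z=38, Rb+: 36 e⁻, Z=37. Ti4+ < Zr4+ (same group, period 4 vs 5); Zr4+ < Y3+ (both 36 e⁻, Z=40>39); Y3+ < Sr2+ (both 36 e⁻, Z=39>38); Sr2+ < Rb+ (isoelectronic, higher Z=38 is smaller).

Rb+ > Sr2+ > Y3+ > Zr4+ > Ti4+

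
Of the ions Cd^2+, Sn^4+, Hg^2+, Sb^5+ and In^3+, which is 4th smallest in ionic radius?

Cd^2+

First list Z and electron count for each: Sb^5+ has 46 e⁻ (Z=51), Sn^4+ has 46 e⁻ (Z=50), In^3+ has 46 e⁻ (Z=49), Cd^2+ has 46 e⁻ (Z=48), Hg^2+ has 78 e⁻ (Z=80). Sb^5+ < Sn^4+ (both 46 e⁻, Z=51>50); Sn^4+ < In^3+ (isoelectronic, higher Z=50 is smaller); In^3+ < Cd^2+ (isoelectronic, higher Z=49 is smaller); Cd^2+ < Hg^2+ (same group, period 5 vs 6).
Ordering: Sb^5+ < Sn^4+ < In^3+ < Cd^2+ < Hg^2+. The 4th smallest is Cd^2+.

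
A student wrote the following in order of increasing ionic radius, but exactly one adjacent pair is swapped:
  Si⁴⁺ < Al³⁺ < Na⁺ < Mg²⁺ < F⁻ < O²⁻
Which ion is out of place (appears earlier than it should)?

Na⁺

Scanning neighbour by neighbour, only Na⁺/Mg²⁺ violates a trend: they are isoelectronic (10 e⁻) and Mg has more protons than Na (12 vs 11), making Mg²⁺ smaller. That makes Na⁺ the one sitting a position early relative to where it belongs.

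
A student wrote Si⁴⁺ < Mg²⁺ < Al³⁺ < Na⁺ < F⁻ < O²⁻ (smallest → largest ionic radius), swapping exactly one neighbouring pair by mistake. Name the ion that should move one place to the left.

Scanning neighbour by neighbour, only Mg²⁺/Al³⁺ violates a trend: Al³⁺ and Mg²⁺ share 10 electrons; the higher nuclear charge on Al (Z=13) contracts it more, so Al³⁺ < Mg²⁺. That makes Al³⁺ the one sitting a position late relative to where it belongs.

Al³⁺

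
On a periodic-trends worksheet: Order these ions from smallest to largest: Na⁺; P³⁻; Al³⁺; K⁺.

First list Z and electron count for each: Al³⁺ (Z=13, 10 e⁻), Na⁺ (Z=11, 10 e⁻), K⁺ (Z=19, 18 e⁻), P³⁻ (Z=15, 18 e⁻). Al³⁺ < Na⁺ (both 10 e⁻, Z=13>11); Na⁺ < K⁺ (same group, period 3 vs 4); K⁺ < P³⁻ (both 18 e⁻, Z=19>15).

Al³⁺ < Na⁺ < K⁺ < P³⁻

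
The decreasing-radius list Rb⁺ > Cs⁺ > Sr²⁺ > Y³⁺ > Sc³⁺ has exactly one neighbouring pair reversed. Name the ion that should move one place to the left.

Cs⁺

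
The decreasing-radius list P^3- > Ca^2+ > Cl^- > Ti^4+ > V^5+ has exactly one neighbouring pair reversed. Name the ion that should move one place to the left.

Check each adjacent pair. Ca^2+ and Cl^- are reversed: they are isoelectronic (18 e⁻) and Ca has more protons than Cl (20 vs 17), making Ca^2+ smaller. No other neighbouring pair contradicts the periodic trends, so Cl^- is the ion listed too late.

Cl^-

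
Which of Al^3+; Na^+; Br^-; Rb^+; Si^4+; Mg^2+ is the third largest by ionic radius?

Na^+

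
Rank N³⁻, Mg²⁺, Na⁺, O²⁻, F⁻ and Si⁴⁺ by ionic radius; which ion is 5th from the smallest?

O²⁻

All of these have 10 electrons (isoelectronic). With the same electron cloud, the ion with the most protons pulls it in tightest. Nuclear charges: Si⁴⁺ (Z=14), Mg²⁺ (Z=12), Na⁺ (Z=11), F⁻ (Z=9), O²⁻ (Z=8), N³⁻ (Z=7). Highest Z is smallest.
Ordering: Si⁴⁺ < Mg²⁺ < Na⁺ < F⁻ < O²⁻ < N³⁻. The 5th smallest is O²⁻.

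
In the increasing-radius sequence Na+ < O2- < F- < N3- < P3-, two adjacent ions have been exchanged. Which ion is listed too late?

Check each adjacent pair. O2- and F- are reversed: both have 10 electrons but Z(F)=9 > Z(O)=8, so F- should be the smaller of the two. No other neighbouring pair contradicts the periodic trends, so F- is the ion listed too late.

F-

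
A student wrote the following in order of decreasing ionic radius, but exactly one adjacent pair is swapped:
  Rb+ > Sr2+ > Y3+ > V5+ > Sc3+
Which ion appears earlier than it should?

V5+

The pair V5+, Sc3+ is the wrong way round — both have 18 electrons but Z(V)=23 > Z(Sc)=21, so V5+ should be the smaller of the two. All other adjacent pairs agree with periodic trends, so V5+ is the misplaced ion.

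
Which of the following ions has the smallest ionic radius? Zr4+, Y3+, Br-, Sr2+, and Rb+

Zr4+

Each ion has 36 electrons. The ranking follows nuclear charge in reverse — greater Z gives a smaller radius. Zr4+ (Z=40), Y3+ (Z=39), Sr2+ (Z=38), Rb+ (Z=37), Br- (Z=35).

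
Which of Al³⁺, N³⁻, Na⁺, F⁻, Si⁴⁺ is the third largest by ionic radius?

Na⁺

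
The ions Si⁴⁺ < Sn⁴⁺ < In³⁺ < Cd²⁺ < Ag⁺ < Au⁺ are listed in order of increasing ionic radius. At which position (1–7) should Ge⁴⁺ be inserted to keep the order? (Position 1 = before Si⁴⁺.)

Si⁴⁺: 10 e⁻, Z=14, Ge⁴⁺: 28 e⁻, Z=32, Sn⁴⁺: 46 e⁻, Z=50, In³⁺: 46 e⁻, Z=49, Cd²⁺: 46 e⁻, Z=48, Ag⁺: 46 e⁻, Z=47, Au⁺: 78 e⁻, Z=79. Si⁴⁺ < Ge⁴⁺ (same group, 1 shell fewer); Ge⁴⁺ < Sn⁴⁺ (same group, period 4 vs 5); Sn⁴⁺ < In³⁺ (isoelectronic, higher Z=50 is smaller); In³⁺ < Cd²⁺ (both 46 e⁻, Z=49>48); Cd²⁺ < Ag⁺ (both 46 e⁻, Z=48>47); Ag⁺ < Au⁺ (same group, period 5 vs 6).
Putting Ge⁴⁺ in gives Si⁴⁺ < Ge⁴⁺ < Sn⁴⁺ < In³⁺ < Cd²⁺ < Ag⁺ < Au⁺; it lands at slot 2.

2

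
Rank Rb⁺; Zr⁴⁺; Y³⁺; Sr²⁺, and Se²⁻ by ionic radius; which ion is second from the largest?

Rb⁺

All of these have 36 electrons (isoelectronic). With the same electron cloud, the ion with the most protons pulls it in tightest. Nuclear charges: Zr⁴⁺ (Z=40), Y³⁺ (Z=39), Sr²⁺ (Z=38), Rb⁺ (Z=37), Se²⁻ (Z=34). Highest Z is smallest.
Full ascending order: Zr⁴⁺ < Y³⁺ < Sr²⁺ < Rb⁺ < Se²⁻. Counting from the largest, position 2 is Rb⁺.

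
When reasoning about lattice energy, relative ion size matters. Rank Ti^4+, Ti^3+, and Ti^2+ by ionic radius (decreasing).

Ti^2+ > Ti^3+ > Ti^4+

For a single element, ionic radius drops as positive charge rises — Ti^4+ < Ti^2+.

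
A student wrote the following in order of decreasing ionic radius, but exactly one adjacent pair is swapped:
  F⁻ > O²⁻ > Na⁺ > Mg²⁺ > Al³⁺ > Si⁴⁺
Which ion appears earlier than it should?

The pair F⁻, O²⁻ is the wrong way round — F⁻ and O²⁻ share 10 electrons; the higher nuclear charge on F (Z=9) contracts it more, so F⁻ < O²⁻. All other adjacent pairs agree with periodic trends, so F⁻ is the misplaced ion.

F⁻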